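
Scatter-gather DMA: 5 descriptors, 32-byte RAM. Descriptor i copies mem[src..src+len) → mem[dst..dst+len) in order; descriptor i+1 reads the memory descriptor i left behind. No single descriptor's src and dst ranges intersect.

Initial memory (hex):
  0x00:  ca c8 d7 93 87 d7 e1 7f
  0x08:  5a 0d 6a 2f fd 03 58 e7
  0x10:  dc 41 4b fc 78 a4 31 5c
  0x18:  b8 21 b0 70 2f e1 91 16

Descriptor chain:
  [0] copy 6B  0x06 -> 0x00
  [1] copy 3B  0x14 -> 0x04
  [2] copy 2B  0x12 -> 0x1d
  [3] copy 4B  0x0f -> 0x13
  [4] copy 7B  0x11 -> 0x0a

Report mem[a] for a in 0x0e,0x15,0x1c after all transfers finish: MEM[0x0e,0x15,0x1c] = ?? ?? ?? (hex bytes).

MEM[0x0e,0x15,0x1c] = 41 41 2f

#0 dst[0x00+6] := {0xe1,0x7f,0x5a,0x0d,0x6a,0x2f}
#1 dst[0x04+3] := {0x78,0xa4,0x31}
#2 dst[0x1d+2] := {0x4b,0xfc}
#3 dst[0x13+4] := {0xe7,0xdc,0x41,0x4b}
#4 dst[0x0a+7] := {0x41,0x4b,0xe7,0xdc,0x41,0x4b,0x5c}
query mem[0x0e]=0x41, mem[0x15]=0x41, mem[0x1c]=0x2f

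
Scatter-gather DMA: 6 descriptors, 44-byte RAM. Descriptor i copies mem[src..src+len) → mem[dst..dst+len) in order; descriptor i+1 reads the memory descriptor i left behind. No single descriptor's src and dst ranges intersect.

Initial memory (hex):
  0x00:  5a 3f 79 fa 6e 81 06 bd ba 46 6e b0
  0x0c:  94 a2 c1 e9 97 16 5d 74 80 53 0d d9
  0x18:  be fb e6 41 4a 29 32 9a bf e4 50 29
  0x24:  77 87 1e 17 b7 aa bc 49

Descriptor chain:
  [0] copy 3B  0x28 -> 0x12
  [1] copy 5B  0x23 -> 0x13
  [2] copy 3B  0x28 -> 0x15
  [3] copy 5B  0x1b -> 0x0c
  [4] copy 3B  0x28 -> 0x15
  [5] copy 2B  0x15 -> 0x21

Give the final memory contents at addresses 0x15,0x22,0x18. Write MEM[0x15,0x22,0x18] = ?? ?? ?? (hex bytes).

D0: mem[0x12..0x14] <- [b7 aa bc]
D1: mem[0x13..0x17] <- [29 77 87 1e 17]
D2: mem[0x15..0x17] <- [b7 aa bc]
D3: mem[0x0c..0x10] <- [41 4a 29 32 9a]
D4: mem[0x15..0x17] <- [b7 aa bc]
D5: mem[0x21..0x22] <- [b7 aa]
query mem[0x15]=0xb7, mem[0x22]=0xaa, mem[0x18]=0xbe

MEM[0x15,0x22,0x18] = b7 aa be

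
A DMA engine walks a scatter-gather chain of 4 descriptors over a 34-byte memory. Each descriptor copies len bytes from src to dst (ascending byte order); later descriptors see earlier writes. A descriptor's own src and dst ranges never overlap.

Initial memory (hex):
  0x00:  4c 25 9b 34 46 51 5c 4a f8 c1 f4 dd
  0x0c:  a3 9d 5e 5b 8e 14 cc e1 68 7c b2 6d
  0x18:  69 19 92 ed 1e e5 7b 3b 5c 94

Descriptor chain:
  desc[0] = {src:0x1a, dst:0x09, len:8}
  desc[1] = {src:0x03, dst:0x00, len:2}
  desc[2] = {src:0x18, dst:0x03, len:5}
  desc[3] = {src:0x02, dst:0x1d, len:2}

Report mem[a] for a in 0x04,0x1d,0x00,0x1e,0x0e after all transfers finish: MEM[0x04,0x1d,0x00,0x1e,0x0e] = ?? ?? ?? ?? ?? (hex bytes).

MEM[0x04,0x1d,0x00,0x1e,0x0e] = 19 9b 34 69 3b

#0 dst[0x09+8] := {0x92,0xed,0x1e,0xe5,0x7b,0x3b,0x5c,0x94}
#1 dst[0x00+2] := {0x34,0x46}
#2 dst[0x03+5] := {0x69,0x19,0x92,0xed,0x1e}
#3 dst[0x1d+2] := {0x9b,0x69}
query mem[0x04]=0x19, mem[0x1d]=0x9b, mem[0x00]=0x34, mem[0x1e]=0x69, mem[0x0e]=0x3b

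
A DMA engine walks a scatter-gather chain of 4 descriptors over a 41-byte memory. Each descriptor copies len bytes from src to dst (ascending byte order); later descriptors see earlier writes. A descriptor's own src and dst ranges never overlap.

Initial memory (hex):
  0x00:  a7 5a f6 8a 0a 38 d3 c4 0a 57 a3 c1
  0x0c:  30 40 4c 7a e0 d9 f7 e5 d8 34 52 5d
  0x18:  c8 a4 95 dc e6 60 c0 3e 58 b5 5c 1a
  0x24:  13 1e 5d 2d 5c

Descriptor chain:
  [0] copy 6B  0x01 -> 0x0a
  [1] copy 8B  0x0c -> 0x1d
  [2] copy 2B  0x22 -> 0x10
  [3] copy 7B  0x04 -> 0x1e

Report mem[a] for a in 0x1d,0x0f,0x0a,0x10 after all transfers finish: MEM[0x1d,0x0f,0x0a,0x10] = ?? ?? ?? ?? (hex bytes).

#0 dst[0x0a+6] := {0x5a,0xf6,0x8a,0x0a,0x38,0xd3}
#1 dst[0x1d+8] := {0x8a,0x0a,0x38,0xd3,0xe0,0xd9,0xf7,0xe5}
#2 dst[0x10+2] := {0xd9,0xf7}
#3 dst[0x1e+7] := {0x0a,0x38,0xd3,0xc4,0x0a,0x57,0x5a}
query mem[0x1d]=0x8a, mem[0x0f]=0xd3, mem[0x0a]=0x5a, mem[0x10]=0xd9

MEM[0x1d,0x0f,0x0a,0x10] = 8a d3 5a d9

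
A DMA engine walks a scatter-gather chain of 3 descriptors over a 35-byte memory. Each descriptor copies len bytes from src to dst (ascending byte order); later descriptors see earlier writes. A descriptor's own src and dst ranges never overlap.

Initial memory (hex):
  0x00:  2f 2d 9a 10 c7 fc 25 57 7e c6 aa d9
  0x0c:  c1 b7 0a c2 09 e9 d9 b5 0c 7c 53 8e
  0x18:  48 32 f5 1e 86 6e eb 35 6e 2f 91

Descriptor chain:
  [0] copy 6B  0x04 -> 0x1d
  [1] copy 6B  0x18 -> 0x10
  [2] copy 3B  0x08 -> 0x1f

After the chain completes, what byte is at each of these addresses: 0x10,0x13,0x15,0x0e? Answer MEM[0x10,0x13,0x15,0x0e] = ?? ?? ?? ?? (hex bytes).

MEM[0x10,0x13,0x15,0x0e] = 48 1e c7 0a

D0: mem[0x1d..0x22] <- [c7 fc 25 57 7e c6]
D1: mem[0x10..0x15] <- [48 32 f5 1e 86 c7]
D2: mem[0x1f..0x21] <- [7e c6 aa]
query mem[0x10]=0x48, mem[0x13]=0x1e, mem[0x15]=0xc7, mem[0x0e]=0x0a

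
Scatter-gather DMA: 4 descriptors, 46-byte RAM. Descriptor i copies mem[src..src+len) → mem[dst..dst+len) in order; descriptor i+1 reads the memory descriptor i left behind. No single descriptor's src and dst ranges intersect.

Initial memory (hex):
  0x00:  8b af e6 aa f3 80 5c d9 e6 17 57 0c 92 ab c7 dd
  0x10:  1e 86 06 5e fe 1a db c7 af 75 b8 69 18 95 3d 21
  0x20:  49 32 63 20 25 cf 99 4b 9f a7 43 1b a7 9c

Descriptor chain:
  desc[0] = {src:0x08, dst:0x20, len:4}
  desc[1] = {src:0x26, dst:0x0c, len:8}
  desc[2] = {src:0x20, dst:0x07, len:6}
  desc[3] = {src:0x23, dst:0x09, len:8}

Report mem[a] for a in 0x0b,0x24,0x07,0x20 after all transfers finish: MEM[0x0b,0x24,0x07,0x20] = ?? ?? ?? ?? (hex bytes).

D0: mem[0x20..0x23] <- [e6 17 57 0c]
D1: mem[0x0c..0x13] <- [99 4b 9f a7 43 1b a7 9c]
D2: mem[0x07..0x0c] <- [e6 17 57 0c 25 cf]
D3: mem[0x09..0x10] <- [0c 25 cf 99 4b 9f a7 43]
query mem[0x0b]=0xcf, mem[0x24]=0x25, mem[0x07]=0xe6, mem[0x20]=0xe6

MEM[0x0b,0x24,0x07,0x20] = cf 25 e6 e6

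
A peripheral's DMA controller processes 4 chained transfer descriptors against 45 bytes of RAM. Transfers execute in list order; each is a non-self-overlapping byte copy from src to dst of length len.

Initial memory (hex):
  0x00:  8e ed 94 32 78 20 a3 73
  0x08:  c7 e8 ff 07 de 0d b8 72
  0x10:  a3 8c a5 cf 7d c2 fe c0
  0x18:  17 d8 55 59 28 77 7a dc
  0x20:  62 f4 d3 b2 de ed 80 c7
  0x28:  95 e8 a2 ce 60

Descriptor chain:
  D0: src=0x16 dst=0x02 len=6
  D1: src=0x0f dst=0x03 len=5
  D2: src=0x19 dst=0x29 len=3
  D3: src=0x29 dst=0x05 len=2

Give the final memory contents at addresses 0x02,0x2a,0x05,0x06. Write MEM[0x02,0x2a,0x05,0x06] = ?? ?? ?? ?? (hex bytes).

MEM[0x02,0x2a,0x05,0x06] = fe 55 d8 55

D0: mem[0x02..0x07] <- [fe c0 17 d8 55 59]
D1: mem[0x03..0x07] <- [72 a3 8c a5 cf]
D2: mem[0x29..0x2b] <- [d8 55 59]
D3: mem[0x05..0x06] <- [d8 55]
query mem[0x02]=0xfe, mem[0x2a]=0x55, mem[0x05]=0xd8, mem[0x06]=0x55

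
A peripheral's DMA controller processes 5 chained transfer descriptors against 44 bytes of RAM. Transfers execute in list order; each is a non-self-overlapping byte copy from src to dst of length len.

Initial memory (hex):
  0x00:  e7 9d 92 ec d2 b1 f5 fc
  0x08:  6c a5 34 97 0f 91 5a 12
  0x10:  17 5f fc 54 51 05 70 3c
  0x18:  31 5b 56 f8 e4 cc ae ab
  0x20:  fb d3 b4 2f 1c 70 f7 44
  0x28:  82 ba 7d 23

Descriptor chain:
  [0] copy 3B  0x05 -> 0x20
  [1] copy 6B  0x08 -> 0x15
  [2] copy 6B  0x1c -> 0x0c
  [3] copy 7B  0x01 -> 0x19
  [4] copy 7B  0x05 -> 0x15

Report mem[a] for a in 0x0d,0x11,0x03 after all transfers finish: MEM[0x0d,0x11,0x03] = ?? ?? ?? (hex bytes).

#0 dst[0x20+3] := {0xb1,0xf5,0xfc}
#1 dst[0x15+6] := {0x6c,0xa5,0x34,0x97,0x0f,0x91}
#2 dst[0x0c+6] := {0xe4,0xcc,0xae,0xab,0xb1,0xf5}
#3 dst[0x19+7] := {0x9d,0x92,0xec,0xd2,0xb1,0xf5,0xfc}
#4 dst[0x15+7] := {0xb1,0xf5,0xfc,0x6c,0xa5,0x34,0x97}
query mem[0x0d]=0xcc, mem[0x11]=0xf5, mem[0x03]=0xec

MEM[0x0d,0x11,0x03] = cc f5 ec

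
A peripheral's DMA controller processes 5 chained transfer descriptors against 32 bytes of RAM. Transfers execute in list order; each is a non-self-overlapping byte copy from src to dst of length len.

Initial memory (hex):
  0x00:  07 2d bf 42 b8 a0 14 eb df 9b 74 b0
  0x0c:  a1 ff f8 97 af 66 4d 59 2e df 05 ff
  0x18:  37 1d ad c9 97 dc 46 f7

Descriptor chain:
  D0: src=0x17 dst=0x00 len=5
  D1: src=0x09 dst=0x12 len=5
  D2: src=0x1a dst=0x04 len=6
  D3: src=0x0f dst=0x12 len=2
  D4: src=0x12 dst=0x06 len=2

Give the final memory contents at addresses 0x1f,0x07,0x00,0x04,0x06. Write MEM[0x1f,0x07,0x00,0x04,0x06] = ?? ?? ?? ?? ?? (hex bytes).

MEM[0x1f,0x07,0x00,0x04,0x06] = f7 af ff ad 97

#0 dst[0x00+5] := {0xff,0x37,0x1d,0xad,0xc9}
#1 dst[0x12+5] := {0x9b,0x74,0xb0,0xa1,0xff}
#2 dst[0x04+6] := {0xad,0xc9,0x97,0xdc,0x46,0xf7}
#3 dst[0x12+2] := {0x97,0xaf}
#4 dst[0x06+2] := {0x97,0xaf}
query mem[0x1f]=0xf7, mem[0x07]=0xaf, mem[0x00]=0xff, mem[0x04]=0xad, mem[0x06]=0x97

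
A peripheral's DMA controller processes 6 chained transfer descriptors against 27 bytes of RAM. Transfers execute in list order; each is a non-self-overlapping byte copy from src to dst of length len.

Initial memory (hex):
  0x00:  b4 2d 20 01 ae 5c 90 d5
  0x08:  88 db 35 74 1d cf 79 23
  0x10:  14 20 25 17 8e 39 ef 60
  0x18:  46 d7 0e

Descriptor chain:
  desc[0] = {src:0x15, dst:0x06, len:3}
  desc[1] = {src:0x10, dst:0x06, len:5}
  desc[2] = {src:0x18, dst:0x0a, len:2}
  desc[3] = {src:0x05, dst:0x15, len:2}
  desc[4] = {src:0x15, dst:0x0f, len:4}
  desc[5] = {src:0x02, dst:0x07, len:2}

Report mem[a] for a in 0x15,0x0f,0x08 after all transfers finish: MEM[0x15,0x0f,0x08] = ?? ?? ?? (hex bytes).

MEM[0x15,0x0f,0x08] = 5c 5c 01

#0 dst[0x06+3] := {0x39,0xef,0x60}
#1 dst[0x06+5] := {0x14,0x20,0x25,0x17,0x8e}
#2 dst[0x0a+2] := {0x46,0xd7}
#3 dst[0x15+2] := {0x5c,0x14}
#4 dst[0x0f+4] := {0x5c,0x14,0x60,0x46}
#5 dst[0x07+2] := {0x20,0x01}
query mem[0x15]=0x5c, mem[0x0f]=0x5c, mem[0x08]=0x01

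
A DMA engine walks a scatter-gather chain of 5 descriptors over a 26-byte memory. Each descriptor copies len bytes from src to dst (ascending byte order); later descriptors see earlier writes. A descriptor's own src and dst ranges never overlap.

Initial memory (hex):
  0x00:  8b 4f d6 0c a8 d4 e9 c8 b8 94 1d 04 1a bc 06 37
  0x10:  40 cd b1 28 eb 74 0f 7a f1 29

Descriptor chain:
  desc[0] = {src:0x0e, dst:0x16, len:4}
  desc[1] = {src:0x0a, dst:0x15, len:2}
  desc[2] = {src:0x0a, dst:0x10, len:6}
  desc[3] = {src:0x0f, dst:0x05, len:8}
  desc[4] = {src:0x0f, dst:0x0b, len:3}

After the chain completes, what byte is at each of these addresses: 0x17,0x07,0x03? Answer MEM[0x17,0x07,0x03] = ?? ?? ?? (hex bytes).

D0: mem[0x16..0x19] <- [06 37 40 cd]
D1: mem[0x15..0x16] <- [1d 04]
D2: mem[0x10..0x15] <- [1d 04 1a bc 06 37]
D3: mem[0x05..0x0c] <- [37 1d 04 1a bc 06 37 04]
D4: mem[0x0b..0x0d] <- [37 1d 04]
query mem[0x17]=0x37, mem[0x07]=0x04, mem[0x03]=0x0c

MEM[0x17,0x07,0x03] = 37 04 0c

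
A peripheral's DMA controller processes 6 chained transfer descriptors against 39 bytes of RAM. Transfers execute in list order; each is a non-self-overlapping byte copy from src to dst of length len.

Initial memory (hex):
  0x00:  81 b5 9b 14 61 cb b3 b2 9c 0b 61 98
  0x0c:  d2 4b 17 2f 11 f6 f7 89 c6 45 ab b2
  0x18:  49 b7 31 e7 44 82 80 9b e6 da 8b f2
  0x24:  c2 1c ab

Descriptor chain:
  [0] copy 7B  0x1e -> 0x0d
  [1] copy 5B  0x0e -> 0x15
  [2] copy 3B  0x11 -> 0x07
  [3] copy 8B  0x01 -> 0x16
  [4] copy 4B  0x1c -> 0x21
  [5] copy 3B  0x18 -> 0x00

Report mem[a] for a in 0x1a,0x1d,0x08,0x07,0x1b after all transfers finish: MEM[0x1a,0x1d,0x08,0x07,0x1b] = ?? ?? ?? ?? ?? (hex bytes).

[0] 0x1e->0x0d len=7 : 80 9b e6 da 8b f2 c2
[1] 0x0e->0x15 len=5 : 9b e6 da 8b f2
[2] 0x11->0x07 len=3 : 8b f2 c2
[3] 0x01->0x16 len=8 : b5 9b 14 61 cb b3 8b f2
[4] 0x1c->0x21 len=4 : 8b f2 80 9b
[5] 0x18->0x00 len=3 : 14 61 cb
query mem[0x1a]=0xcb, mem[0x1d]=0xf2, mem[0x08]=0xf2, mem[0x07]=0x8b, mem[0x1b]=0xb3

MEM[0x1a,0x1d,0x08,0x07,0x1b] = cb f2 f2 8b b3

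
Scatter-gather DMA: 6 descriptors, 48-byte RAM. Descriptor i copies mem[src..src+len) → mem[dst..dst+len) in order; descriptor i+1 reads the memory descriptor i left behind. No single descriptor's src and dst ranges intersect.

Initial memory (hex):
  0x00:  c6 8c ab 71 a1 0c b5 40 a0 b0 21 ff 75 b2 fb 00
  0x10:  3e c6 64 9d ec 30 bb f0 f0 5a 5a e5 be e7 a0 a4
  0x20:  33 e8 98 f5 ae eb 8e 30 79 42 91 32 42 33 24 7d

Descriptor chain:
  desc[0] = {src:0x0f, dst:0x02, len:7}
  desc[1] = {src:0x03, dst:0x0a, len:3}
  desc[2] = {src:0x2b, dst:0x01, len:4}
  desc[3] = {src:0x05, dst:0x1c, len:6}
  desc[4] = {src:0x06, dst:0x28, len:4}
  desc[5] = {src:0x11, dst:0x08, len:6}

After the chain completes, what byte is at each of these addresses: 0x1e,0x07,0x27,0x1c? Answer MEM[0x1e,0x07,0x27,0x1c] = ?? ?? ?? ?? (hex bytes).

MEM[0x1e,0x07,0x27,0x1c] = ec ec 30 64

D0: mem[0x02..0x08] <- [00 3e c6 64 9d ec 30]
D1: mem[0x0a..0x0c] <- [3e c6 64]
D2: mem[0x01..0x04] <- [32 42 33 24]
D3: mem[0x1c..0x21] <- [64 9d ec 30 b0 3e]
D4: mem[0x28..0x2b] <- [9d ec 30 b0]
D5: mem[0x08..0x0d] <- [c6 64 9d ec 30 bb]
query mem[0x1e]=0xec, mem[0x07]=0xec, mem[0x27]=0x30, mem[0x1c]=0x64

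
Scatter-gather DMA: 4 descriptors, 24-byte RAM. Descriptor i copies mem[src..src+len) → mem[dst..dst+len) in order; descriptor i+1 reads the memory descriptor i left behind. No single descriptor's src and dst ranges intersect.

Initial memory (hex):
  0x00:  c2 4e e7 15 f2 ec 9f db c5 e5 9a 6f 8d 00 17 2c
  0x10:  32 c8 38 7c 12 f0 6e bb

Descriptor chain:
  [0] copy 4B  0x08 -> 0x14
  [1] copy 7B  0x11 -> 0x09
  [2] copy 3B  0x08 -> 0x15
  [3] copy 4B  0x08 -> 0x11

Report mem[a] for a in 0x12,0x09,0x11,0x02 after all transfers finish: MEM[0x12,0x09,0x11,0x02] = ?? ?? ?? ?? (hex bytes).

MEM[0x12,0x09,0x11,0x02] = c8 c8 c5 e7

D0: mem[0x14..0x17] <- [c5 e5 9a 6f]
D1: mem[0x09..0x0f] <- [c8 38 7c c5 e5 9a 6f]
D2: mem[0x15..0x17] <- [c5 c8 38]
D3: mem[0x11..0x14] <- [c5 c8 38 7c]
query mem[0x12]=0xc8, mem[0x09]=0xc8, mem[0x11]=0xc5, mem[0x02]=0xe7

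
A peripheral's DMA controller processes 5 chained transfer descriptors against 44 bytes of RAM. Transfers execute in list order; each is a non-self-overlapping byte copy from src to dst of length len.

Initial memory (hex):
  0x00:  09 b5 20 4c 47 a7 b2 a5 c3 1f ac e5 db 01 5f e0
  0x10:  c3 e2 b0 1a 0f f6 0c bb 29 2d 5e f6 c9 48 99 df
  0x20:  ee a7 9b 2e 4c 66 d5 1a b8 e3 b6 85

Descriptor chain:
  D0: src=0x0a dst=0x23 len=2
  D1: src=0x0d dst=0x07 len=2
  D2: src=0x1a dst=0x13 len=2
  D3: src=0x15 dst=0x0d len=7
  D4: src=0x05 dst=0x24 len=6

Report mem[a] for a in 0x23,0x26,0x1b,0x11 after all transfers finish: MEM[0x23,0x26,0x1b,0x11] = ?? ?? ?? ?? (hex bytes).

MEM[0x23,0x26,0x1b,0x11] = ac 01 f6 2d

[0] 0x0a->0x23 len=2 : ac e5
[1] 0x0d->0x07 len=2 : 01 5f
[2] 0x1a->0x13 len=2 : 5e f6
[3] 0x15->0x0d len=7 : f6 0c bb 29 2d 5e f6
[4] 0x05->0x24 len=6 : a7 b2 01 5f 1f ac
query mem[0x23]=0xac, mem[0x26]=0x01, mem[0x1b]=0xf6, mem[0x11]=0x2d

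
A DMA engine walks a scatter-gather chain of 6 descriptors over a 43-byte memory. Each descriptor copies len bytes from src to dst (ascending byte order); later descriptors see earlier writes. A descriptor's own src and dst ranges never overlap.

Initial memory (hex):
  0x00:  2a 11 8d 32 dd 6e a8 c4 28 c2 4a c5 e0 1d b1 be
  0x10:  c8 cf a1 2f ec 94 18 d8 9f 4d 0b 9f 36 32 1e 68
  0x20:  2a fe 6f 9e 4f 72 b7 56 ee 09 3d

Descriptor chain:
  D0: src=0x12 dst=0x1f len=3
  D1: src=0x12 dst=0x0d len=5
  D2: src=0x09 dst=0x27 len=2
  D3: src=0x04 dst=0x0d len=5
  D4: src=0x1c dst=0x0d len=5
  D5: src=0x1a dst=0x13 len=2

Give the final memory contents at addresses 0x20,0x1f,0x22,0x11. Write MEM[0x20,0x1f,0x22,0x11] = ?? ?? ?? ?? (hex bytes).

MEM[0x20,0x1f,0x22,0x11] = 2f a1 6f 2f

D0: mem[0x1f..0x21] <- [a1 2f ec]
D1: mem[0x0d..0x11] <- [a1 2f ec 94 18]
D2: mem[0x27..0x28] <- [c2 4a]
D3: mem[0x0d..0x11] <- [dd 6e a8 c4 28]
D4: mem[0x0d..0x11] <- [36 32 1e a1 2f]
D5: mem[0x13..0x14] <- [0b 9f]
query mem[0x20]=0x2f, mem[0x1f]=0xa1, mem[0x22]=0x6f, mem[0x11]=0x2f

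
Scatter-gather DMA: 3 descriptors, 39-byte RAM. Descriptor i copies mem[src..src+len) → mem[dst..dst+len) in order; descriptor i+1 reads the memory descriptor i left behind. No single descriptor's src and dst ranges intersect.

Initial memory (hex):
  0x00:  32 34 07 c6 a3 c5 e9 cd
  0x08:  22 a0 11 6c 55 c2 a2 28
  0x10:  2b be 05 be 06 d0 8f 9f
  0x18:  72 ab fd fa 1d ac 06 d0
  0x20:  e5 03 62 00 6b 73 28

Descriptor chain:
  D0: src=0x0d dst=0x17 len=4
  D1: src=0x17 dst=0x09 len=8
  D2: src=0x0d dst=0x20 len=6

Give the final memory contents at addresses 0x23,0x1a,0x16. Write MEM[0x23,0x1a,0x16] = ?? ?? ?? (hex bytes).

MEM[0x23,0x1a,0x16] = 06 2b 8f

  after D0: wrote 4B at 0x17 = c2a2282b
  after D1: wrote 8B at 0x09 = c2a2282bfa1dac06
  after D2: wrote 6B at 0x20 = fa1dac06be05
query mem[0x23]=0x06, mem[0x1a]=0x2b, mem[0x16]=0x8f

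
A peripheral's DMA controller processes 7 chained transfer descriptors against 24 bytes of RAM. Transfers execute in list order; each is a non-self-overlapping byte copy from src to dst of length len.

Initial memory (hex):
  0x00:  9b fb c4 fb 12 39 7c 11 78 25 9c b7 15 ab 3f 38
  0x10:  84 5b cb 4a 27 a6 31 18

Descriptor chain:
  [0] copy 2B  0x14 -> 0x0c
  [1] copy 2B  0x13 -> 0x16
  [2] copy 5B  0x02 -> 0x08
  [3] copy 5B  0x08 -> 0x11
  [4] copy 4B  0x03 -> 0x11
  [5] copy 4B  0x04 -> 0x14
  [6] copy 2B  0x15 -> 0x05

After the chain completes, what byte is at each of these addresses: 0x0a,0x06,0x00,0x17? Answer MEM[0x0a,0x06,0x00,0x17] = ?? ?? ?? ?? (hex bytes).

MEM[0x0a,0x06,0x00,0x17] = 12 7c 9b 11

#0 dst[0x0c+2] := {0x27,0xa6}
#1 dst[0x16+2] := {0x4a,0x27}
#2 dst[0x08+5] := {0xc4,0xfb,0x12,0x39,0x7c}
#3 dst[0x11+5] := {0xc4,0xfb,0x12,0x39,0x7c}
#4 dst[0x11+4] := {0xfb,0x12,0x39,0x7c}
#5 dst[0x14+4] := {0x12,0x39,0x7c,0x11}
#6 dst[0x05+2] := {0x39,0x7c}
query mem[0x0a]=0x12, mem[0x06]=0x7c, mem[0x00]=0x9b, mem[0x17]=0x11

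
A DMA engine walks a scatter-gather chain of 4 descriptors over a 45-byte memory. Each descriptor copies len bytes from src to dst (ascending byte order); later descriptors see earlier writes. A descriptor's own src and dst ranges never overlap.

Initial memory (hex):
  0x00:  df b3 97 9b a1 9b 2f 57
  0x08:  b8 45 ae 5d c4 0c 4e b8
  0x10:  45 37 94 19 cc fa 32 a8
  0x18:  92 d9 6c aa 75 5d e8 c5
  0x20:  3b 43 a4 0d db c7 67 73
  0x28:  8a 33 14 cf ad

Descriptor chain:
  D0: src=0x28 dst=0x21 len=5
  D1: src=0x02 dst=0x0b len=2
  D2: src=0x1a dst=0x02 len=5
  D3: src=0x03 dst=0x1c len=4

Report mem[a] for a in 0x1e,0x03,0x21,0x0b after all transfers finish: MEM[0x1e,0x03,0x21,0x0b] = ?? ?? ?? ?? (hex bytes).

MEM[0x1e,0x03,0x21,0x0b] = 5d aa 8a 97

#0 dst[0x21+5] := {0x8a,0x33,0x14,0xcf,0xad}
#1 dst[0x0b+2] := {0x97,0x9b}
#2 dst[0x02+5] := {0x6c,0xaa,0x75,0x5d,0xe8}
#3 dst[0x1c+4] := {0xaa,0x75,0x5d,0xe8}
query mem[0x1e]=0x5d, mem[0x03]=0xaa, mem[0x21]=0x8a, mem[0x0b]=0x97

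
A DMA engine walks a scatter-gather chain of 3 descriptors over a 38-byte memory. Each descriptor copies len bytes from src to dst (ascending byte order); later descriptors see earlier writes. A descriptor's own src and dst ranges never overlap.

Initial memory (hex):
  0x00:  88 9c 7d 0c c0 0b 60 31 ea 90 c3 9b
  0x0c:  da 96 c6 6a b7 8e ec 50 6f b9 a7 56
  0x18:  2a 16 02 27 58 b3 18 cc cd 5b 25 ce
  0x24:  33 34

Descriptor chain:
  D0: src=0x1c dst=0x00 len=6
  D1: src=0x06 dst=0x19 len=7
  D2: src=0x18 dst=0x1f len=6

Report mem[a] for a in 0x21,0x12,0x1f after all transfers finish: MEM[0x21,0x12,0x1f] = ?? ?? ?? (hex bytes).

#0 dst[0x00+6] := {0x58,0xb3,0x18,0xcc,0xcd,0x5b}
#1 dst[0x19+7] := {0x60,0x31,0xea,0x90,0xc3,0x9b,0xda}
#2 dst[0x1f+6] := {0x2a,0x60,0x31,0xea,0x90,0xc3}
query mem[0x21]=0x31, mem[0x12]=0xec, mem[0x1f]=0x2a

MEM[0x21,0x12,0x1f] = 31 ec 2a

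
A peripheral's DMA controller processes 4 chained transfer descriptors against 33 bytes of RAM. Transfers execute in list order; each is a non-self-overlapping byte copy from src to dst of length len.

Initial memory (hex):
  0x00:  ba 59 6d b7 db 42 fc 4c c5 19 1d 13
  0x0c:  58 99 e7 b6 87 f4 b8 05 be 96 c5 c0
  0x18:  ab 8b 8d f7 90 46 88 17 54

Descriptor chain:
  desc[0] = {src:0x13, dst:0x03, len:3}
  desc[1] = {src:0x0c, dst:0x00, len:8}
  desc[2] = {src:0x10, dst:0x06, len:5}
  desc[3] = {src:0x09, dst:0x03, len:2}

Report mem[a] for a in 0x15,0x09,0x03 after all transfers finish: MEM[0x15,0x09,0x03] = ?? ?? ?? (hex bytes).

MEM[0x15,0x09,0x03] = 96 05 05

  after D0: wrote 3B at 0x03 = 05be96
  after D1: wrote 8B at 0x00 = 5899e7b687f4b805
  after D2: wrote 5B at 0x06 = 87f4b805be
  after D3: wrote 2B at 0x03 = 05be
query mem[0x15]=0x96, mem[0x09]=0x05, mem[0x03]=0x05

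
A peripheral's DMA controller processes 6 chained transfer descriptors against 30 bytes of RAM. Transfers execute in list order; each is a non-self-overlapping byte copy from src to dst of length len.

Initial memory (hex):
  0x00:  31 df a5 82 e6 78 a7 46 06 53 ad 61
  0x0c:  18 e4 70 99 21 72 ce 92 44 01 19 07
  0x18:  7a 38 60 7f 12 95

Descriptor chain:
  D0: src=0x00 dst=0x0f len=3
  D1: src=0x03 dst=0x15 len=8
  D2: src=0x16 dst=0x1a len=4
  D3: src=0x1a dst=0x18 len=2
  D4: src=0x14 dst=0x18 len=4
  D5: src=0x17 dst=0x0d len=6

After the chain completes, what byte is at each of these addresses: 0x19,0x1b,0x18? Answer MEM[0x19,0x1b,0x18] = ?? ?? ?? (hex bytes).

[0] 0x00->0x0f len=3 : 31 df a5
[1] 0x03->0x15 len=8 : 82 e6 78 a7 46 06 53 ad
[2] 0x16->0x1a len=4 : e6 78 a7 46
[3] 0x1a->0x18 len=2 : e6 78
[4] 0x14->0x18 len=4 : 44 82 e6 78
[5] 0x17->0x0d len=6 : 78 44 82 e6 78 a7
query mem[0x19]=0x82, mem[0x1b]=0x78, mem[0x18]=0x44

MEM[0x19,0x1b,0x18] = 82 78 44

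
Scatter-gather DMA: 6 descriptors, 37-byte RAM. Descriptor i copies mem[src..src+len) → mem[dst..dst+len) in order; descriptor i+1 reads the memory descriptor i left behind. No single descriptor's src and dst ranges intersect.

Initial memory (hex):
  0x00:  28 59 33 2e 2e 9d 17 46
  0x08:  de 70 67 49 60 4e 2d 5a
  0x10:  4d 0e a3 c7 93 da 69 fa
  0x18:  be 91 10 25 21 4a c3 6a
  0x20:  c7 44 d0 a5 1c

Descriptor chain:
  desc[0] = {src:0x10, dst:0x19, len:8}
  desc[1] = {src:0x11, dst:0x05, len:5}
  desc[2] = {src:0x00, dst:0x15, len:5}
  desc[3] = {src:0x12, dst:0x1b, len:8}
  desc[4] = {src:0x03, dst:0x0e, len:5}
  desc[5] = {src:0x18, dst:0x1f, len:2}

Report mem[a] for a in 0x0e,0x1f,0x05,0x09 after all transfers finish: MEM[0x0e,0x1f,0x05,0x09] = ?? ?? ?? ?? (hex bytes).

MEM[0x0e,0x1f,0x05,0x09] = 2e 2e 0e da

D0: mem[0x19..0x20] <- [4d 0e a3 c7 93 da 69 fa]
D1: mem[0x05..0x09] <- [0e a3 c7 93 da]
D2: mem[0x15..0x19] <- [28 59 33 2e 2e]
D3: mem[0x1b..0x22] <- [a3 c7 93 28 59 33 2e 2e]
D4: mem[0x0e..0x12] <- [2e 2e 0e a3 c7]
D5: mem[0x1f..0x20] <- [2e 2e]
query mem[0x0e]=0x2e, mem[0x1f]=0x2e, mem[0x05]=0x0e, mem[0x09]=0xda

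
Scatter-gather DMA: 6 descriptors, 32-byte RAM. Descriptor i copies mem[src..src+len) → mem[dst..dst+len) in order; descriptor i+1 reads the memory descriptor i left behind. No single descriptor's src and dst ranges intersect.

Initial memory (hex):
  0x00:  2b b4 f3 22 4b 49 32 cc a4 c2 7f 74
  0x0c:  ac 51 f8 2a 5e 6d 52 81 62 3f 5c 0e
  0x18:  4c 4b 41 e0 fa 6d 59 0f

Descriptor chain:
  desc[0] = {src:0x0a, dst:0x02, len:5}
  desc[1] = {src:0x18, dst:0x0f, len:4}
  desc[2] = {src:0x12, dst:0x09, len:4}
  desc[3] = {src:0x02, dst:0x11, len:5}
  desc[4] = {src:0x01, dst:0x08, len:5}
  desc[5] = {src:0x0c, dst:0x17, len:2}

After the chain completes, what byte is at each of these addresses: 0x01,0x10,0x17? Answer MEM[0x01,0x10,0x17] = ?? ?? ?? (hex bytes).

#0 dst[0x02+5] := {0x7f,0x74,0xac,0x51,0xf8}
#1 dst[0x0f+4] := {0x4c,0x4b,0x41,0xe0}
#2 dst[0x09+4] := {0xe0,0x81,0x62,0x3f}
#3 dst[0x11+5] := {0x7f,0x74,0xac,0x51,0xf8}
#4 dst[0x08+5] := {0xb4,0x7f,0x74,0xac,0x51}
#5 dst[0x17+2] := {0x51,0x51}
query mem[0x01]=0xb4, mem[0x10]=0x4b, mem[0x17]=0x51

MEM[0x01,0x10,0x17] = b4 4b 51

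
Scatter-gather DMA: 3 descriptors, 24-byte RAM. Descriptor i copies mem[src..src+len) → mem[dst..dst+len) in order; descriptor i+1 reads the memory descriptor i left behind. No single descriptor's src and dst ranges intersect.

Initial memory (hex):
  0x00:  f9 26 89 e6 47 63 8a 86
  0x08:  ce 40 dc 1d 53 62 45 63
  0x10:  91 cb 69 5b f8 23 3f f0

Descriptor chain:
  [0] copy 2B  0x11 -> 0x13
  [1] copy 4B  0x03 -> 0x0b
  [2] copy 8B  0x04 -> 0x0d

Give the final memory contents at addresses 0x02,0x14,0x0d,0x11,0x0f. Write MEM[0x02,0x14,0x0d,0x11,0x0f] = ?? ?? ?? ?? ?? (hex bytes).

MEM[0x02,0x14,0x0d,0x11,0x0f] = 89 e6 47 ce 8a

D0: mem[0x13..0x14] <- [cb 69]
D1: mem[0x0b..0x0e] <- [e6 47 63 8a]
D2: mem[0x0d..0x14] <- [47 63 8a 86 ce 40 dc e6]
query mem[0x02]=0x89, mem[0x14]=0xe6, mem[0x0d]=0x47, mem[0x11]=0xce, mem[0x0f]=0x8a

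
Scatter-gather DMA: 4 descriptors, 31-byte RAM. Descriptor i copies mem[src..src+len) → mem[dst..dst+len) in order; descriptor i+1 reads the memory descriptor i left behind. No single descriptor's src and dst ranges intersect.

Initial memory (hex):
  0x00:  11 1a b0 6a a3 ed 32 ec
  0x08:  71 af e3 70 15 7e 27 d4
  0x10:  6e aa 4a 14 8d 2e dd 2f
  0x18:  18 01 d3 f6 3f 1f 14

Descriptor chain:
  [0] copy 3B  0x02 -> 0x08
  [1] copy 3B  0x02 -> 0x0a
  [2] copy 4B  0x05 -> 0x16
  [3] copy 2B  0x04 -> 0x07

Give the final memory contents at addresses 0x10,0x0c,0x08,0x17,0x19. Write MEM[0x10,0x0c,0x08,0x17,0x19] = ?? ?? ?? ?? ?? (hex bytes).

MEM[0x10,0x0c,0x08,0x17,0x19] = 6e a3 ed 32 b0

[0] 0x02->0x08 len=3 : b0 6a a3
[1] 0x02->0x0a len=3 : b0 6a a3
[2] 0x05->0x16 len=4 : ed 32 ec b0
[3] 0x04->0x07 len=2 : a3 ed
query mem[0x10]=0x6e, mem[0x0c]=0xa3, mem[0x08]=0xed, mem[0x17]=0x32, mem[0x19]=0xb0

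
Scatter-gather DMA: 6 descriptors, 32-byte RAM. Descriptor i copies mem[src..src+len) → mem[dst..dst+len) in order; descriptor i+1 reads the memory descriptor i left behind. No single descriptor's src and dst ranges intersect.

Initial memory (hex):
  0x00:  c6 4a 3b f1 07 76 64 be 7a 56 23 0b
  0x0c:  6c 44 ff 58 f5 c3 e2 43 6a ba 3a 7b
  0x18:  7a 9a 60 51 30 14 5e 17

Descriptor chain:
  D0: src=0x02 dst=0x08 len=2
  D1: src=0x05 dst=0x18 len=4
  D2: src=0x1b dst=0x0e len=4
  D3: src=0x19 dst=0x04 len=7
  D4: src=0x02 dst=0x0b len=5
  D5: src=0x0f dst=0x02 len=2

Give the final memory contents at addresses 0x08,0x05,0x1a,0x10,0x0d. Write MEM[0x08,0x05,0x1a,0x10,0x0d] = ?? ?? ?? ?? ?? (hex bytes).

MEM[0x08,0x05,0x1a,0x10,0x0d] = 14 be be 14 64

[0] 0x02->0x08 len=2 : 3b f1
[1] 0x05->0x18 len=4 : 76 64 be 3b
[2] 0x1b->0x0e len=4 : 3b 30 14 5e
[3] 0x19->0x04 len=7 : 64 be 3b 30 14 5e 17
[4] 0x02->0x0b len=5 : 3b f1 64 be 3b
[5] 0x0f->0x02 len=2 : 3b 14
query mem[0x08]=0x14, mem[0x05]=0xbe, mem[0x1a]=0xbe, mem[0x10]=0x14, mem[0x0d]=0x64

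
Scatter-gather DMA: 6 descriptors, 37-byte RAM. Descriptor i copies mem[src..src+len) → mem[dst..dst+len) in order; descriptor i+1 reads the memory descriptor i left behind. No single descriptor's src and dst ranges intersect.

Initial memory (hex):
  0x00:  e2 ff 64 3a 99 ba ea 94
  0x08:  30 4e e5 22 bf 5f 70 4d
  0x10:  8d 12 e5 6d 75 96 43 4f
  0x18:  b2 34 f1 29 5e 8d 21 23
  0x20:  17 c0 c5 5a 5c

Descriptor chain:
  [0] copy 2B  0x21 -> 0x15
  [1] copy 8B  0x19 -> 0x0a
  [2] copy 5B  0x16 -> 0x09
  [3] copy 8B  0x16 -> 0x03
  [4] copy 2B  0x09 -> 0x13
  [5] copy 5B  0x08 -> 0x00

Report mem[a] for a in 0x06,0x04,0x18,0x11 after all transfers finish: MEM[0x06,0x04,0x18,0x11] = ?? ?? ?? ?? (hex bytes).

MEM[0x06,0x04,0x18,0x11] = 34 34 b2 17

  after D0: wrote 2B at 0x15 = c0c5
  after D1: wrote 8B at 0x0a = 34f1295e8d212317
  after D2: wrote 5B at 0x09 = c54fb234f1
  after D3: wrote 8B at 0x03 = c54fb234f1295e8d
  after D4: wrote 2B at 0x13 = 5e8d
  after D5: wrote 5B at 0x00 = 295e8db234
query mem[0x06]=0x34, mem[0x04]=0x34, mem[0x18]=0xb2, mem[0x11]=0x17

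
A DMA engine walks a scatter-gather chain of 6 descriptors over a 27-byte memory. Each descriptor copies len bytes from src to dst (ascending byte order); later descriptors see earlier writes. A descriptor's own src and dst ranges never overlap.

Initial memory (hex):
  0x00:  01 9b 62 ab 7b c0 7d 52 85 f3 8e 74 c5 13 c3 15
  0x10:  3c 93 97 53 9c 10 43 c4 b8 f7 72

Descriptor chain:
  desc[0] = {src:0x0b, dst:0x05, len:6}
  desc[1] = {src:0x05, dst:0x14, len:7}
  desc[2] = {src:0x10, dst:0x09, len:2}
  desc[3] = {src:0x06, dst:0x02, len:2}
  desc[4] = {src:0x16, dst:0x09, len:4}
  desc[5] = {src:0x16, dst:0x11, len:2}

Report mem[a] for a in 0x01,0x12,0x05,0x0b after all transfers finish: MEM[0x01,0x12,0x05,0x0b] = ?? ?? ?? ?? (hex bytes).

MEM[0x01,0x12,0x05,0x0b] = 9b c3 74 15

  after D0: wrote 6B at 0x05 = 74c513c3153c
  after D1: wrote 7B at 0x14 = 74c513c3153c74
  after D2: wrote 2B at 0x09 = 3c93
  after D3: wrote 2B at 0x02 = c513
  after D4: wrote 4B at 0x09 = 13c3153c
  after D5: wrote 2B at 0x11 = 13c3
query mem[0x01]=0x9b, mem[0x12]=0xc3, mem[0x05]=0x74, mem[0x0b]=0x15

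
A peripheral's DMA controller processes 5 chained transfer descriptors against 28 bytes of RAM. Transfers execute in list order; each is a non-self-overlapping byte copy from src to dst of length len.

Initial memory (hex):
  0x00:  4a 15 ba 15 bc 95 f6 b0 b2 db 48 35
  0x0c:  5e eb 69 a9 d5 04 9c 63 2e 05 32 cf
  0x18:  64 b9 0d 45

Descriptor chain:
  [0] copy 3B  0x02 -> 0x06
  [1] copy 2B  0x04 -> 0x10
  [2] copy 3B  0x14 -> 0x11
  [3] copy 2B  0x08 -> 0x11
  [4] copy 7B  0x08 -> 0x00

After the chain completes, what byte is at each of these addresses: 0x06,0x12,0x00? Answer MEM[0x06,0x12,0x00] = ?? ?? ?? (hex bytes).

MEM[0x06,0x12,0x00] = 69 db bc

#0 dst[0x06+3] := {0xba,0x15,0xbc}
#1 dst[0x10+2] := {0xbc,0x95}
#2 dst[0x11+3] := {0x2e,0x05,0x32}
#3 dst[0x11+2] := {0xbc,0xdb}
#4 dst[0x00+7] := {0xbc,0xdb,0x48,0x35,0x5e,0xeb,0x69}
query mem[0x06]=0x69, mem[0x12]=0xdb, mem[0x00]=0xbc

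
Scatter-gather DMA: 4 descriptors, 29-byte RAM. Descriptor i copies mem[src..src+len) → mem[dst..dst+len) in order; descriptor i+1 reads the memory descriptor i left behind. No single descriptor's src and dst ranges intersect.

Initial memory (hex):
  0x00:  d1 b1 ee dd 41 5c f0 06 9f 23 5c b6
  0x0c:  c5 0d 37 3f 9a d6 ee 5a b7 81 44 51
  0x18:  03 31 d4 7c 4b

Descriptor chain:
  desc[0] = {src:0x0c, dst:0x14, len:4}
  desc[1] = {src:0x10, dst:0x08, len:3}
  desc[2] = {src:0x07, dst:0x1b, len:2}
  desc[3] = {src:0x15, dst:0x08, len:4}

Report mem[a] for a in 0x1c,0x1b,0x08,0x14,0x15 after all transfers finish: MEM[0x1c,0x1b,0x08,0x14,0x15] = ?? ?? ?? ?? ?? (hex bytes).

#0 dst[0x14+4] := {0xc5,0x0d,0x37,0x3f}
#1 dst[0x08+3] := {0x9a,0xd6,0xee}
#2 dst[0x1b+2] := {0x06,0x9a}
#3 dst[0x08+4] := {0x0d,0x37,0x3f,0x03}
query mem[0x1c]=0x9a, mem[0x1b]=0x06, mem[0x08]=0x0d, mem[0x14]=0xc5, mem[0x15]=0x0d

MEM[0x1c,0x1b,0x08,0x14,0x15] = 9a 06 0d c5 0d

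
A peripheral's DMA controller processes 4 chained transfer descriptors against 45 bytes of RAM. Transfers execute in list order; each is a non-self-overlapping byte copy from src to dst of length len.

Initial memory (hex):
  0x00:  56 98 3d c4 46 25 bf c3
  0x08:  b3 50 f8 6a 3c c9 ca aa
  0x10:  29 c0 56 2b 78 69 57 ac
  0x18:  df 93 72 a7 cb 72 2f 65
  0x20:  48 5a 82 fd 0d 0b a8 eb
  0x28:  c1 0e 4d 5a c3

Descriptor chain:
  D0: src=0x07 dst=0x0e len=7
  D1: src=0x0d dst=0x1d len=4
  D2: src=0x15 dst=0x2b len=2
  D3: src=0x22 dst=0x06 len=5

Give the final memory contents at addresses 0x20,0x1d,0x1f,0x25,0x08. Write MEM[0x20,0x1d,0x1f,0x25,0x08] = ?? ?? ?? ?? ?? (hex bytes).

  after D0: wrote 7B at 0x0e = c3b350f86a3cc9
  after D1: wrote 4B at 0x1d = c9c3b350
  after D2: wrote 2B at 0x2b = 6957
  after D3: wrote 5B at 0x06 = 82fd0d0ba8
query mem[0x20]=0x50, mem[0x1d]=0xc9, mem[0x1f]=0xb3, mem[0x25]=0x0b, mem[0x08]=0x0d

MEM[0x20,0x1d,0x1f,0x25,0x08] = 50 c9 b3 0b 0d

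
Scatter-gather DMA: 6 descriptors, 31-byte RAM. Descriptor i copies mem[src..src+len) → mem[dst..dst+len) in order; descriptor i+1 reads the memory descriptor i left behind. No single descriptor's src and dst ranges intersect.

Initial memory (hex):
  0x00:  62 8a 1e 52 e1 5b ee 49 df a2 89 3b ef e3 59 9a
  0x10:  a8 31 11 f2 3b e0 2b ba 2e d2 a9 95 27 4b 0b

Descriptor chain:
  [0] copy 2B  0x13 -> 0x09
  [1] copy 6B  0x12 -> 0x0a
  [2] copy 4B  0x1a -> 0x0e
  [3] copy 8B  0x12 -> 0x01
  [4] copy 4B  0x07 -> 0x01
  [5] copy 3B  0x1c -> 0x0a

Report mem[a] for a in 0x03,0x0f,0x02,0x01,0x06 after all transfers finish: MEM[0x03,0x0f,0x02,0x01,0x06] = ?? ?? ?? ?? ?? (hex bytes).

MEM[0x03,0x0f,0x02,0x01,0x06] = f2 95 d2 2e ba

  after D0: wrote 2B at 0x09 = f23b
  after D1: wrote 6B at 0x0a = 11f23be02bba
  after D2: wrote 4B at 0x0e = a995274b
  after D3: wrote 8B at 0x01 = 11f23be02bba2ed2
  after D4: wrote 4B at 0x01 = 2ed2f211
  after D5: wrote 3B at 0x0a = 274b0b
query mem[0x03]=0xf2, mem[0x0f]=0x95, mem[0x02]=0xd2, mem[0x01]=0x2e, mem[0x06]=0xba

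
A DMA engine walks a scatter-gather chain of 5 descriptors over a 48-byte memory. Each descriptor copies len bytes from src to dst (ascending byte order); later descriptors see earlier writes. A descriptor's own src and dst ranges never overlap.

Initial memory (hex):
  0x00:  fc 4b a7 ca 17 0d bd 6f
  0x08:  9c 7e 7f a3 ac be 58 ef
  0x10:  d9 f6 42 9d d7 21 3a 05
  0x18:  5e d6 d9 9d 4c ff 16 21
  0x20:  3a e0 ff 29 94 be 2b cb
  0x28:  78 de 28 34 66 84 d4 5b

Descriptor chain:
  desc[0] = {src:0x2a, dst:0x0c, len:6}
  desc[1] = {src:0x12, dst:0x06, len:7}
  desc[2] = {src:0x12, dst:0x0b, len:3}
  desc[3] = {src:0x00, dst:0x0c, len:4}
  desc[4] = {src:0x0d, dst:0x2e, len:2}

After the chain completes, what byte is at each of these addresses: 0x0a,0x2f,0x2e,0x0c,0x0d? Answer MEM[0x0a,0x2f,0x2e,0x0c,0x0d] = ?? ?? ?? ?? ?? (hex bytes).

[0] 0x2a->0x0c len=6 : 28 34 66 84 d4 5b
[1] 0x12->0x06 len=7 : 42 9d d7 21 3a 05 5e
[2] 0x12->0x0b len=3 : 42 9d d7
[3] 0x00->0x0c len=4 : fc 4b a7 ca
[4] 0x0d->0x2e len=2 : 4b a7
query mem[0x0a]=0x3a, mem[0x2f]=0xa7, mem[0x2e]=0x4b, mem[0x0c]=0xfc, mem[0x0d]=0x4b

MEM[0x0a,0x2f,0x2e,0x0c,0x0d] = 3a a7 4b fc 4b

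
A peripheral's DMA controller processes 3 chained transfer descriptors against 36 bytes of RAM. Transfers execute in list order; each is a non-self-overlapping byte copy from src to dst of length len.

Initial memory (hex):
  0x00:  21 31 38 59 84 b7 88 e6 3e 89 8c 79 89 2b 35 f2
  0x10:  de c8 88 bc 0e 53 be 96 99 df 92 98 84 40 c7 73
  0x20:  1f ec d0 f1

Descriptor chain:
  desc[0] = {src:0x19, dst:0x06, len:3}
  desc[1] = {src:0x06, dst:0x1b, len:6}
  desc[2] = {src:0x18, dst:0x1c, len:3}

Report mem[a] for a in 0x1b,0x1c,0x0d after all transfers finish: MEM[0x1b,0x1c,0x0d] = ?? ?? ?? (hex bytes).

MEM[0x1b,0x1c,0x0d] = df 99 2b

D0: mem[0x06..0x08] <- [df 92 98]
D1: mem[0x1b..0x20] <- [df 92 98 89 8c 79]
D2: mem[0x1c..0x1e] <- [99 df 92]
query mem[0x1b]=0xdf, mem[0x1c]=0x99, mem[0x0d]=0x2b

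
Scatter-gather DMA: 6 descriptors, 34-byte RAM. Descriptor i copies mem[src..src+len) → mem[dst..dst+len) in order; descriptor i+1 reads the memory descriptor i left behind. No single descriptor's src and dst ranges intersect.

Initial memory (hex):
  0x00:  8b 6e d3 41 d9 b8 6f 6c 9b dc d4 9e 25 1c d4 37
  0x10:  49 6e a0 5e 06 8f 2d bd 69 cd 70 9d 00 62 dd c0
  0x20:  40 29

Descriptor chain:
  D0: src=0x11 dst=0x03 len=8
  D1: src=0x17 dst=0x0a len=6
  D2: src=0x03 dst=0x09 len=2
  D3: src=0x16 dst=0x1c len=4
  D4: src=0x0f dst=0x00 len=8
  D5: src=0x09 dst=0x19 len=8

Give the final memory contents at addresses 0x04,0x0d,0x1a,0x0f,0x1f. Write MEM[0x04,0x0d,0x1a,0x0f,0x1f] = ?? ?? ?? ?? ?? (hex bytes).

D0: mem[0x03..0x0a] <- [6e a0 5e 06 8f 2d bd 69]
D1: mem[0x0a..0x0f] <- [bd 69 cd 70 9d 00]
D2: mem[0x09..0x0a] <- [6e a0]
D3: mem[0x1c..0x1f] <- [2d bd 69 cd]
D4: mem[0x00..0x07] <- [00 49 6e a0 5e 06 8f 2d]
D5: mem[0x19..0x20] <- [6e a0 69 cd 70 9d 00 49]
query mem[0x04]=0x5e, mem[0x0d]=0x70, mem[0x1a]=0xa0, mem[0x0f]=0x00, mem[0x1f]=0x00

MEM[0x04,0x0d,0x1a,0x0f,0x1f] = 5e 70 a0 00 00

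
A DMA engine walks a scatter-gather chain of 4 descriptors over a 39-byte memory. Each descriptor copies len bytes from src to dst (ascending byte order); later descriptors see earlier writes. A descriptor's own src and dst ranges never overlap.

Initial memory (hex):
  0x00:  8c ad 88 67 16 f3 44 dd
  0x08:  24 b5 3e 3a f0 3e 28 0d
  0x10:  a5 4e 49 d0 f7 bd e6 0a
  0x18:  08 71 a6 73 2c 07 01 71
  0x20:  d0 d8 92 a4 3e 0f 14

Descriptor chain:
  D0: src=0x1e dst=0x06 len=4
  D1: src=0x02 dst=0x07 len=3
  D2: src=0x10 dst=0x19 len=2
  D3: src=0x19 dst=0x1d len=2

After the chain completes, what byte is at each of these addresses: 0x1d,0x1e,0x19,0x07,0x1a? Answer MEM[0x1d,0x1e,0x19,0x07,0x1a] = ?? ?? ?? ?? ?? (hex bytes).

#0 dst[0x06+4] := {0x01,0x71,0xd0,0xd8}
#1 dst[0x07+3] := {0x88,0x67,0x16}
#2 dst[0x19+2] := {0xa5,0x4e}
#3 dst[0x1d+2] := {0xa5,0x4e}
query mem[0x1d]=0xa5, mem[0x1e]=0x4e, mem[0x19]=0xa5, mem[0x07]=0x88, mem[0x1a]=0x4e

MEM[0x1d,0x1e,0x19,0x07,0x1a] = a5 4e a5 88 4e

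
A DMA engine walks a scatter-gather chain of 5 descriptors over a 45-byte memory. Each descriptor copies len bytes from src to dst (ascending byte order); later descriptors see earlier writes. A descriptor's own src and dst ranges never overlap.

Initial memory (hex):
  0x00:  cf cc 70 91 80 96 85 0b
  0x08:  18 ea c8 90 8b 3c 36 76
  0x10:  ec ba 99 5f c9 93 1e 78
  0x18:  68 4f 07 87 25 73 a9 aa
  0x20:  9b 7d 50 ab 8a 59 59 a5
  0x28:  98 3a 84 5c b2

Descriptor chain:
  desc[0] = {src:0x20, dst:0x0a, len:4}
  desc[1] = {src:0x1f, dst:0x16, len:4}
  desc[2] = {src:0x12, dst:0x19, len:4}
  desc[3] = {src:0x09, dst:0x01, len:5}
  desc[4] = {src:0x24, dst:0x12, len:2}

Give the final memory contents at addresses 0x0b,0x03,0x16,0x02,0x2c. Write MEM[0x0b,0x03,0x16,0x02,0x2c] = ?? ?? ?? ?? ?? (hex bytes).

MEM[0x0b,0x03,0x16,0x02,0x2c] = 7d 7d aa 9b b2

#0 dst[0x0a+4] := {0x9b,0x7d,0x50,0xab}
#1 dst[0x16+4] := {0xaa,0x9b,0x7d,0x50}
#2 dst[0x19+4] := {0x99,0x5f,0xc9,0x93}
#3 dst[0x01+5] := {0xea,0x9b,0x7d,0x50,0xab}
#4 dst[0x12+2] := {0x8a,0x59}
query mem[0x0b]=0x7d, mem[0x03]=0x7d, mem[0x16]=0xaa, mem[0x02]=0x9b, mem[0x2c]=0xb2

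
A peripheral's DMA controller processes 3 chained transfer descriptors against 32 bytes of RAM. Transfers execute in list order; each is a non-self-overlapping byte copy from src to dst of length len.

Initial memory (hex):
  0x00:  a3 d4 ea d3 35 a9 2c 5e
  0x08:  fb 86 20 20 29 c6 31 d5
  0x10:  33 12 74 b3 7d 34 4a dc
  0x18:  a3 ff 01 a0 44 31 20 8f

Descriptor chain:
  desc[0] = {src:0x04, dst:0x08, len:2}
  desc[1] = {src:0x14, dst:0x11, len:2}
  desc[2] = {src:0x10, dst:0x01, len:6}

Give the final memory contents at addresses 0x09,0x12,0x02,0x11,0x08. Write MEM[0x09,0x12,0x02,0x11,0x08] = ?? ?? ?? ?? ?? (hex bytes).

MEM[0x09,0x12,0x02,0x11,0x08] = a9 34 7d 7d 35

#0 dst[0x08+2] := {0x35,0xa9}
#1 dst[0x11+2] := {0x7d,0x34}
#2 dst[0x01+6] := {0x33,0x7d,0x34,0xb3,0x7d,0x34}
query mem[0x09]=0xa9, mem[0x12]=0x34, mem[0x02]=0x7d, mem[0x11]=0x7d, mem[0x08]=0x35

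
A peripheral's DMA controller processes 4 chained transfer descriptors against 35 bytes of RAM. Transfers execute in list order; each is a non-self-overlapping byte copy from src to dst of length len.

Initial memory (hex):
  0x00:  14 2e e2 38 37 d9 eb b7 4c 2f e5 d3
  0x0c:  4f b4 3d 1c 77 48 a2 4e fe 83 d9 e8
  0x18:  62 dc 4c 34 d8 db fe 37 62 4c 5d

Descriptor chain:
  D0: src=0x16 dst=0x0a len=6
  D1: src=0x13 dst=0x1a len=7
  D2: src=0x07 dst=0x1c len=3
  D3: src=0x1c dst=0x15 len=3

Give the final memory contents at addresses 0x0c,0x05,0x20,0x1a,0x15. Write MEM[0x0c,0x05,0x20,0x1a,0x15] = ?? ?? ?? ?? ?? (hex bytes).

#0 dst[0x0a+6] := {0xd9,0xe8,0x62,0xdc,0x4c,0x34}
#1 dst[0x1a+7] := {0x4e,0xfe,0x83,0xd9,0xe8,0x62,0xdc}
#2 dst[0x1c+3] := {0xb7,0x4c,0x2f}
#3 dst[0x15+3] := {0xb7,0x4c,0x2f}
query mem[0x0c]=0x62, mem[0x05]=0xd9, mem[0x20]=0xdc, mem[0x1a]=0x4e, mem[0x15]=0xb7

MEM[0x0c,0x05,0x20,0x1a,0x15] = 62 d9 dc 4e b7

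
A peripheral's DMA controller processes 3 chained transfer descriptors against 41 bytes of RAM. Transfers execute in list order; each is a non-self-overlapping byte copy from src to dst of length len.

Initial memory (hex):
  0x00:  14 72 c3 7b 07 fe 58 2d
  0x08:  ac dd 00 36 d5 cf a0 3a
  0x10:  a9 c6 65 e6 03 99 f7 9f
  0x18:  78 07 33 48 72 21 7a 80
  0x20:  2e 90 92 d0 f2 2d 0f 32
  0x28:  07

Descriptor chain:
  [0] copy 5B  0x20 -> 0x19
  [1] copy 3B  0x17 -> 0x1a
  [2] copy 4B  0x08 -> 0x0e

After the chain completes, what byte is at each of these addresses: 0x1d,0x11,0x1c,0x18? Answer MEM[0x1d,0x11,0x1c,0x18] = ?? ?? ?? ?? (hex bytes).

D0: mem[0x19..0x1d] <- [2e 90 92 d0 f2]
D1: mem[0x1a..0x1c] <- [9f 78 2e]
D2: mem[0x0e..0x11] <- [ac dd 00 36]
query mem[0x1d]=0xf2, mem[0x11]=0x36, mem[0x1c]=0x2e, mem[0x18]=0x78

MEM[0x1d,0x11,0x1c,0x18] = f2 36 2e 78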